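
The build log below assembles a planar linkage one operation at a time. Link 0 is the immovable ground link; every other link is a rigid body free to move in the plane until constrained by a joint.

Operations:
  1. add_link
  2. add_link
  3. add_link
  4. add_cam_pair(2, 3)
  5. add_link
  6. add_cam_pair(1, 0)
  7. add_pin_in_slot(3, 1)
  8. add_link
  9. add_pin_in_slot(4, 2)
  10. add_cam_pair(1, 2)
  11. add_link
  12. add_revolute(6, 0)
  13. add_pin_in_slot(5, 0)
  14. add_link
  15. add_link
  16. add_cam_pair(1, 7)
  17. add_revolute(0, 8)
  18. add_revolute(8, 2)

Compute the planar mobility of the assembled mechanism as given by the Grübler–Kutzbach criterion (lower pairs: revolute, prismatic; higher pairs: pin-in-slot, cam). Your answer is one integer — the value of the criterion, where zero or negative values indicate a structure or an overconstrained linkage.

L=1 J1=0 J2=0
add link → L=2 J1=0 J2=0
add link → L=3 J1=0 J2=0
add link → L=4 J1=0 J2=0
C@2,3 dof=2 J2 → L=4 J1=0 J2=1
add link → L=5 J1=0 J2=1
C@1,0 dof=2 J2 → L=5 J1=0 J2=2
PS@3,1 dof=2 J2 → L=5 J1=0 J2=3
add link → L=6 J1=0 J2=3
PS@4,2 dof=2 J2 → L=6 J1=0 J2=4
C@1,2 dof=2 J2 → L=6 J1=0 J2=5
add link → L=7 J1=0 J2=5
R@6,0 dof=1 J1 → L=7 J1=1 J2=5
PS@5,0 dof=2 J2 → L=7 J1=1 J2=6
add link → L=8 J1=1 J2=6
add link → L=9 J1=1 J2=6
C@1,7 dof=2 J2 → L=9 J1=1 J2=7
R@0,8 dof=1 J1 → L=9 J1=2 J2=7
R@8,2 dof=1 J1 → L=9 J1=3 J2=7
M=3(L−1)−2J1−J2=3·8−2·3−7=11

M = 11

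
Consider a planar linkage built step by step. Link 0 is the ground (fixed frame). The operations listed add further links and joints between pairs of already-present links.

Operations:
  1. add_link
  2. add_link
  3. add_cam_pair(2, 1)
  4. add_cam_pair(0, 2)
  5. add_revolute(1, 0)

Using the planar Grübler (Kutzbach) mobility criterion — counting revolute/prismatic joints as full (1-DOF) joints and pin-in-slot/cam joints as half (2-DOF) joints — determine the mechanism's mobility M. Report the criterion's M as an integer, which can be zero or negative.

M = 2

ground; <1,0,0>
#1 <2,0,0>
#2 <3,0,0>
C:2↔1 J2 <3,0,1>
C:0↔2 J2 <3,0,2>
R:1↔0 J1 <3,1,2>
3×2 − 2×1 − 1×2 = 2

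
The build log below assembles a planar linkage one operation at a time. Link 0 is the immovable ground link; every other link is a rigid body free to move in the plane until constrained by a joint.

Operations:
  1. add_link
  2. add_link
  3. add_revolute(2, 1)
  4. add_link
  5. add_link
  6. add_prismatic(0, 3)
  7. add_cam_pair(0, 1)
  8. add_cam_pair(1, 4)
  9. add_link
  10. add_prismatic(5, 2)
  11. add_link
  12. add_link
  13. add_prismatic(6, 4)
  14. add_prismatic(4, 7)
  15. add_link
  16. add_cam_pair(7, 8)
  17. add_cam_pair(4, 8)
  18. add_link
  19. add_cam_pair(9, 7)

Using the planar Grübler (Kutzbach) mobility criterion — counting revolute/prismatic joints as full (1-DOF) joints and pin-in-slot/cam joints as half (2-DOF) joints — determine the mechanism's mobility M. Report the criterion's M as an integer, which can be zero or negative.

ground; <1,0,0>
#1 <2,0,0>
#2 <3,0,0>
R:2↔1 J1 <3,1,0>
#3 <4,1,0>
#4 <5,1,0>
P:0↔3 J1 <5,2,0>
C:0↔1 J2 <5,2,1>
C:1↔4 J2 <5,2,2>
#5 <6,2,2>
P:5↔2 J1 <6,3,2>
#6 <7,3,2>
#7 <8,3,2>
P:6↔4 J1 <8,4,2>
P:4↔7 J1 <8,5,2>
#8 <9,5,2>
C:7↔8 J2 <9,5,3>
C:4↔8 J2 <9,5,4>
#9 <10,5,4>
C:9↔7 J2 <10,5,5>
3×9 − 2×5 − 1×5 = 12

M = 12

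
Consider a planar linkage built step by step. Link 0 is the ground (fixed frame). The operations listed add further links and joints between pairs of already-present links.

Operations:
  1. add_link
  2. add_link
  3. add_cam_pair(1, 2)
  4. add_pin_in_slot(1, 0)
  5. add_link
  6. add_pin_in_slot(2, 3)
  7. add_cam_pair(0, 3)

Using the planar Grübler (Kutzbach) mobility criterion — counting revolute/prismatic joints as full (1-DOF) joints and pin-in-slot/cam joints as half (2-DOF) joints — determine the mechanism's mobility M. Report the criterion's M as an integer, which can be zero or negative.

[1;0;0] (link 0 is ground)
L+ [2;0;0]
L+ [3;0;0]
C(1,2)∈J2 [3;0;1]
PS(1,0)∈J2 [3;0;2]
L+ [4;0;2]
PS(2,3)∈J2 [4;0;3]
C(0,3)∈J2 [4;0;4]
mobility = 9 − 0 − 4 = 5

M = 5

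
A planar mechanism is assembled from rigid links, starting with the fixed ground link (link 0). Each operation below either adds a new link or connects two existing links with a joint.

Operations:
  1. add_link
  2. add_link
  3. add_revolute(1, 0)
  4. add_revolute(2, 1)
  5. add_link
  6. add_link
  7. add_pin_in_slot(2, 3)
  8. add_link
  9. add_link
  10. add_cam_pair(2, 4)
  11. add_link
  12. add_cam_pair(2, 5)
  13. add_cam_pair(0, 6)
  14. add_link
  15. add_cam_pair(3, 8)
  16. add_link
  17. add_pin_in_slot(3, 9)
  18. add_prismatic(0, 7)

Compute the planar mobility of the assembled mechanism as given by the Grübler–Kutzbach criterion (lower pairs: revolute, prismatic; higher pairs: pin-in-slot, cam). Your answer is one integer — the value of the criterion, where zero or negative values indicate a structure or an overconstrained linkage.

L=1 J1=0 J2=0
add link → L=2 J1=0 J2=0
add link → L=3 J1=0 J2=0
R@1,0 dof=1 J1 → L=3 J1=1 J2=0
R@2,1 dof=1 J1 → L=3 J1=2 J2=0
add link → L=4 J1=2 J2=0
add link → L=5 J1=2 J2=0
PS@2,3 dof=2 J2 → L=5 J1=2 J2=1
add link → L=6 J1=2 J2=1
add link → L=7 J1=2 J2=1
C@2,4 dof=2 J2 → L=7 J1=2 J2=2
add link → L=8 J1=2 J2=2
C@2,5 dof=2 J2 → L=8 J1=2 J2=3
C@0,6 dof=2 J2 → L=8 J1=2 J2=4
add link → L=9 J1=2 J2=4
C@3,8 dof=2 J2 → L=9 J1=2 J2=5
add link → L=10 J1=2 J2=5
PS@3,9 dof=2 J2 → L=10 J1=2 J2=6
P@0,7 dof=1 J1 → L=10 J1=3 J2=6
M=3(L−1)−2J1−J2=3·9−2·3−6=15

M = 15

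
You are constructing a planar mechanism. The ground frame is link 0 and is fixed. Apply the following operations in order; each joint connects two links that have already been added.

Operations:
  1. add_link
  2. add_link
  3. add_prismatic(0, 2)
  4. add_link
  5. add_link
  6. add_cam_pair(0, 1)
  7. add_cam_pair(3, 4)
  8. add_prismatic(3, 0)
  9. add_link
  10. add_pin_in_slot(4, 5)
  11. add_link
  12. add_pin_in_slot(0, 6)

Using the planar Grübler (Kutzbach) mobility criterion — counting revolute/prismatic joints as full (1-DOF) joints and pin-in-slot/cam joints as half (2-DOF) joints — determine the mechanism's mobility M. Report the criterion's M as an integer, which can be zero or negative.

M = 10

(L,J1,J2)=(1,0,0); link0 fixed
link1: (2,0,0)
link2: (3,0,0)
P 0-2 [J1]: (3,1,0)
link3: (4,1,0)
link4: (5,1,0)
C 0-1 [J2]: (5,1,1)
C 3-4 [J2]: (5,1,2)
P 3-0 [J1]: (5,2,2)
link5: (6,2,2)
PS 4-5 [J2]: (6,2,3)
link6: (7,2,3)
PS 0-6 [J2]: (7,2,4)
Grübler: 3·6 − 2·2 − 4 = 10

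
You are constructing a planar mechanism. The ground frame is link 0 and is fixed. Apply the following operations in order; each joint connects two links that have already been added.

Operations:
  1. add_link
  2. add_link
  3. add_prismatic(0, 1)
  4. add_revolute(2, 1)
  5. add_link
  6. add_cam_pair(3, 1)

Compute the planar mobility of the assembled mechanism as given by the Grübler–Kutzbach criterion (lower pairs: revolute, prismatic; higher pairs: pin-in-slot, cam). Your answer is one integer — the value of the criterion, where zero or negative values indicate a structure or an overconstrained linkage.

L=1 J1=0 J2=0
add link → L=2 J1=0 J2=0
add link → L=3 J1=0 J2=0
P@0,1 dof=1 J1 → L=3 J1=1 J2=0
R@2,1 dof=1 J1 → L=3 J1=2 J2=0
add link → L=4 J1=2 J2=0
C@3,1 dof=2 J2 → L=4 J1=2 J2=1
M=3(L−1)−2J1−J2=3·3−2·2−1=4

M = 4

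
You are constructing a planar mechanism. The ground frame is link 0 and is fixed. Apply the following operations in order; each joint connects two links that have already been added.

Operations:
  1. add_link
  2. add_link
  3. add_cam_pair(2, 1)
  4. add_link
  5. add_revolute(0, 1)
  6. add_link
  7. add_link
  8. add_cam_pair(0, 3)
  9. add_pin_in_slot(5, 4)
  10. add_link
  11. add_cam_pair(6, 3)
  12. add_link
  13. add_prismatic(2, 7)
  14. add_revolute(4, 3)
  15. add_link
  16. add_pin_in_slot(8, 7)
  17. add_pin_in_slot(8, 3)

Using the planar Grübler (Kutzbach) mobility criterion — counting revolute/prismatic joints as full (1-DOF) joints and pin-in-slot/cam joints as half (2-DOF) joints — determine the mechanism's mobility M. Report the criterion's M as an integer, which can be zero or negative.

L=1 J1=0 J2=0
add link → L=2 J1=0 J2=0
add link → L=3 J1=0 J2=0
C@2,1 dof=2 J2 → L=3 J1=0 J2=1
add link → L=4 J1=0 J2=1
R@0,1 dof=1 J1 → L=4 J1=1 J2=1
add link → L=5 J1=1 J2=1
add link → L=6 J1=1 J2=1
C@0,3 dof=2 J2 → L=6 J1=1 J2=2
PS@5,4 dof=2 J2 → L=6 J1=1 J2=3
add link → L=7 J1=1 J2=3
C@6,3 dof=2 J2 → L=7 J1=1 J2=4
add link → L=8 J1=1 J2=4
P@2,7 dof=1 J1 → L=8 J1=2 J2=4
R@4,3 dof=1 J1 → L=8 J1=3 J2=4
add link → L=9 J1=3 J2=4
PS@8,7 dof=2 J2 → L=9 J1=3 J2=5
PS@8,3 dof=2 J2 → L=9 J1=3 J2=6
M=3(L−1)−2J1−J2=3·8−2·3−6=12

M = 12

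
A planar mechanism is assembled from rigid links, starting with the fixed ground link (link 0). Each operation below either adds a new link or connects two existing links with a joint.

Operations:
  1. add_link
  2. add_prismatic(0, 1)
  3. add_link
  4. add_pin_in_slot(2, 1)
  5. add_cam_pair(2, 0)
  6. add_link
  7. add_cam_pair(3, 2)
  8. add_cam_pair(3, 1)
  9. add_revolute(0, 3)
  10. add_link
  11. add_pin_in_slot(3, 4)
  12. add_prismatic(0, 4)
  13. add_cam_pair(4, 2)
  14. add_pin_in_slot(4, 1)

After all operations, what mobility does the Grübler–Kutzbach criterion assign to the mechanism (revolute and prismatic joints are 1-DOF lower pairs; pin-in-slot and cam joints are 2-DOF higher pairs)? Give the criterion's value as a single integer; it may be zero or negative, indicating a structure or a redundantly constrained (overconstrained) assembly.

M = -1

link 0 = ground. State L|J1|J2 = 1|0|0
+link1  2|0|0
P(0,1) f=1→J1  2|1|0
+link2  3|1|0
PS(2,1) f=2→J2  3|1|1
C(2,0) f=2→J2  3|1|2
+link3  4|1|2
C(3,2) f=2→J2  4|1|3
C(3,1) f=2→J2  4|1|4
R(0,3) f=1→J1  4|2|4
+link4  5|2|4
PS(3,4) f=2→J2  5|2|5
P(0,4) f=1→J1  5|3|5
C(4,2) f=2→J2  5|3|6
PS(4,1) f=2→J2  5|3|7
M = 3(5−1)−2·3−7 = 12−6−7 = -1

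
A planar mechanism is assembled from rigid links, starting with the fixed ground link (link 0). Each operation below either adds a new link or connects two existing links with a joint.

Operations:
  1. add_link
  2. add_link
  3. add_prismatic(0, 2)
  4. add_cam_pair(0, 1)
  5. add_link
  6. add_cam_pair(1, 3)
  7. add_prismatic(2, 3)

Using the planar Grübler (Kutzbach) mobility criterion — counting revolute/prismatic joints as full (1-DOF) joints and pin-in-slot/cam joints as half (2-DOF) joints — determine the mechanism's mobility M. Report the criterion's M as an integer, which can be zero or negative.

(L,J1,J2)=(1,0,0); link0 fixed
link1: (2,0,0)
link2: (3,0,0)
P 0-2 [J1]: (3,1,0)
C 0-1 [J2]: (3,1,1)
link3: (4,1,1)
C 1-3 [J2]: (4,1,2)
P 2-3 [J1]: (4,2,2)
Grübler: 3·3 − 2·2 − 2 = 3

M = 3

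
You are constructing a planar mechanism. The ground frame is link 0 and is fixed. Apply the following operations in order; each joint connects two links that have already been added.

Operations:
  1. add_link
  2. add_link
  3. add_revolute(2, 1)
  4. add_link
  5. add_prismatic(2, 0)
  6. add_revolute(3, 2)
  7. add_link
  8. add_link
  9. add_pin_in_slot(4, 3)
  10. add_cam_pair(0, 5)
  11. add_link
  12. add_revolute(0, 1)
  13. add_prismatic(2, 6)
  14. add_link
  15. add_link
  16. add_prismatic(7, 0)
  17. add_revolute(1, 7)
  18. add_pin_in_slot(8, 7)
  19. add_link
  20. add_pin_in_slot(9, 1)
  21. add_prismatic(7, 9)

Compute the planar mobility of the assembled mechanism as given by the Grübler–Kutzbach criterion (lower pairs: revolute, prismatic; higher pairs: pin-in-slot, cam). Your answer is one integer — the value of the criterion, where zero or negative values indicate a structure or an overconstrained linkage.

M = 7

ground; <1,0,0>
#1 <2,0,0>
#2 <3,0,0>
R:2↔1 J1 <3,1,0>
#3 <4,1,0>
P:2↔0 J1 <4,2,0>
R:3↔2 J1 <4,3,0>
#4 <5,3,0>
#5 <6,3,0>
PS:4↔3 J2 <6,3,1>
C:0↔5 J2 <6,3,2>
#6 <7,3,2>
R:0↔1 J1 <7,4,2>
P:2↔6 J1 <7,5,2>
#7 <8,5,2>
#8 <9,5,2>
P:7↔0 J1 <9,6,2>
R:1↔7 J1 <9,7,2>
PS:8↔7 J2 <9,7,3>
#9 <10,7,3>
PS:9↔1 J2 <10,7,4>
P:7↔9 J1 <10,8,4>
3×9 − 2×8 − 1×4 = 7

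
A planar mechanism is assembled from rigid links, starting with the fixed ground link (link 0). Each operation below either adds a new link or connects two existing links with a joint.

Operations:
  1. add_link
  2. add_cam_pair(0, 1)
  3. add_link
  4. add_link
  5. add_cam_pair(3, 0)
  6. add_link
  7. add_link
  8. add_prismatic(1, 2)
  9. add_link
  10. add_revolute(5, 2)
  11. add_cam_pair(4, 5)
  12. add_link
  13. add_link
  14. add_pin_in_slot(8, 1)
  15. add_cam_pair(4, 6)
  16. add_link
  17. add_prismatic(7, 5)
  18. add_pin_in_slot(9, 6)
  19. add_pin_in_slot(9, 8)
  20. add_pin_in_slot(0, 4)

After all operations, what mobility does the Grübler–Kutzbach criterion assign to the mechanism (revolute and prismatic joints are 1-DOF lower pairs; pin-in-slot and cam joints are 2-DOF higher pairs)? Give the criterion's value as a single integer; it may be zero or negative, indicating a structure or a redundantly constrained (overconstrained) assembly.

link 0 = ground. State L|J1|J2 = 1|0|0
+link1  2|0|0
C(0,1) f=2→J2  2|0|1
+link2  3|0|1
+link3  4|0|1
C(3,0) f=2→J2  4|0|2
+link4  5|0|2
+link5  6|0|2
P(1,2) f=1→J1  6|1|2
+link6  7|1|2
R(5,2) f=1→J1  7|2|2
C(4,5) f=2→J2  7|2|3
+link7  8|2|3
+link8  9|2|3
PS(8,1) f=2→J2  9|2|4
C(4,6) f=2→J2  9|2|5
+link9  10|2|5
P(7,5) f=1→J1  10|3|5
PS(9,6) f=2→J2  10|3|6
PS(9,8) f=2→J2  10|3|7
PS(0,4) f=2→J2  10|3|8
M = 3(10−1)−2·3−8 = 27−6−8 = 13

M = 13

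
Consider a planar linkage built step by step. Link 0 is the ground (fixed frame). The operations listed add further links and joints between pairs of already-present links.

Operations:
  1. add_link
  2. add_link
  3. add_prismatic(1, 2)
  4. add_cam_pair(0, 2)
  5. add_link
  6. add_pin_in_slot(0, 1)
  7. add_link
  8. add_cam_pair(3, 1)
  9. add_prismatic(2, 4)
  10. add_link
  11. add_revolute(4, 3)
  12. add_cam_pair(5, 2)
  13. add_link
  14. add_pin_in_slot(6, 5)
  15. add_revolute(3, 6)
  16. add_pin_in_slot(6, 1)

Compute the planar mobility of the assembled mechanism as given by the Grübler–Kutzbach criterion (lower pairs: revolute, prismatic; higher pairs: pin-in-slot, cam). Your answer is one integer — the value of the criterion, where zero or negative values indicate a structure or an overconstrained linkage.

M = 4

L=1 J1=0 J2=0
add link → L=2 J1=0 J2=0
add link → L=3 J1=0 J2=0
P@1,2 dof=1 J1 → L=3 J1=1 J2=0
C@0,2 dof=2 J2 → L=3 J1=1 J2=1
add link → L=4 J1=1 J2=1
PS@0,1 dof=2 J2 → L=4 J1=1 J2=2
add link → L=5 J1=1 J2=2
C@3,1 dof=2 J2 → L=5 J1=1 J2=3
P@2,4 dof=1 J1 → L=5 J1=2 J2=3
add link → L=6 J1=2 J2=3
R@4,3 dof=1 J1 → L=6 J1=3 J2=3
C@5,2 dof=2 J2 → L=6 J1=3 J2=4
add link → L=7 J1=3 J2=4
PS@6,5 dof=2 J2 → L=7 J1=3 J2=5
R@3,6 dof=1 J1 → L=7 J1=4 J2=5
PS@6,1 dof=2 J2 → L=7 J1=4 J2=6
M=3(L−1)−2J1−J2=3·6−2·4−6=4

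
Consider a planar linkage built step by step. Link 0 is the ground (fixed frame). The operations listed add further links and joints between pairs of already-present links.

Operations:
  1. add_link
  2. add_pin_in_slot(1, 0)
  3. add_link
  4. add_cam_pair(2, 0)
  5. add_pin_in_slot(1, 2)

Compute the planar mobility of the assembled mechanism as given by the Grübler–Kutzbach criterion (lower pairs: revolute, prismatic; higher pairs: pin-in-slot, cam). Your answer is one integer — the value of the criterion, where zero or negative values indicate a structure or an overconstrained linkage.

link 0 = ground. State L|J1|J2 = 1|0|0
+link1  2|0|0
PS(1,0) f=2→J2  2|0|1
+link2  3|0|1
C(2,0) f=2→J2  3|0|2
PS(1,2) f=2→J2  3|0|3
M = 3(3−1)−2·0−3 = 6−0−3 = 3

M = 3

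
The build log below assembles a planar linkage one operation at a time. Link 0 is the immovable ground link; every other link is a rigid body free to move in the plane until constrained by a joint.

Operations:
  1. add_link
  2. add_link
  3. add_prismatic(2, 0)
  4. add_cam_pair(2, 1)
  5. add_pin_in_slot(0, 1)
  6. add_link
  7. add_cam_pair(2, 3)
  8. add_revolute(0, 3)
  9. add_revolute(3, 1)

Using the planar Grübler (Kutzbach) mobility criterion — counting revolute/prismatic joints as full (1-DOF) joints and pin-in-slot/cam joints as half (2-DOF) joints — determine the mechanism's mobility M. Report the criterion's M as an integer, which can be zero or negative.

M = 0

L=1 J1=0 J2=0
add link → L=2 J1=0 J2=0
add link → L=3 J1=0 J2=0
P@2,0 dof=1 J1 → L=3 J1=1 J2=0
C@2,1 dof=2 J2 → L=3 J1=1 J2=1
PS@0,1 dof=2 J2 → L=3 J1=1 J2=2
add link → L=4 J1=1 J2=2
C@2,3 dof=2 J2 → L=4 J1=1 J2=3
R@0,3 dof=1 J1 → L=4 J1=2 J2=3
R@3,1 dof=1 J1 → L=4 J1=3 J2=3
M=3(L−1)−2J1−J2=3·3−2·3−3=0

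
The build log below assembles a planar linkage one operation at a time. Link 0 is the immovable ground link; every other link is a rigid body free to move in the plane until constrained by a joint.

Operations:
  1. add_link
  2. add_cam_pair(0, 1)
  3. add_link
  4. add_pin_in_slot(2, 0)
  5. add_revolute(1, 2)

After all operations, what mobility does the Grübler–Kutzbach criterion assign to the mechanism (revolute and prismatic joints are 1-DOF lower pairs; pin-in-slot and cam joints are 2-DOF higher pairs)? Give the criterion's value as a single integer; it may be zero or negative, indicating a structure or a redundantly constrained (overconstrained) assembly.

M = 2

(L,J1,J2)=(1,0,0); link0 fixed
link1: (2,0,0)
C 0-1 [J2]: (2,0,1)
link2: (3,0,1)
PS 2-0 [J2]: (3,0,2)
R 1-2 [J1]: (3,1,2)
Grübler: 3·2 − 2·1 − 2 = 2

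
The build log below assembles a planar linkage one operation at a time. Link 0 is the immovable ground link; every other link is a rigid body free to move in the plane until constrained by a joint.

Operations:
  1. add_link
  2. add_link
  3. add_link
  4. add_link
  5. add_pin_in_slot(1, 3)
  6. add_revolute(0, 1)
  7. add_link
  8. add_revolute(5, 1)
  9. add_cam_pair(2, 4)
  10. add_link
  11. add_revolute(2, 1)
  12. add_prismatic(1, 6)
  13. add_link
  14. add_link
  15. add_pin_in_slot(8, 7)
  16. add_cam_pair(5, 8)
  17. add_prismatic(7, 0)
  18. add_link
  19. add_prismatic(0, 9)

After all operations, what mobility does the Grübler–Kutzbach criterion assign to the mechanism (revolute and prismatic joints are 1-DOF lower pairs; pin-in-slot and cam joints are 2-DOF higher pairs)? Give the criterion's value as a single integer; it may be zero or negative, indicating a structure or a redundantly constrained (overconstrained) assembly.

[1;0;0] (link 0 is ground)
L+ [2;0;0]
L+ [3;0;0]
L+ [4;0;0]
L+ [5;0;0]
PS(1,3)∈J2 [5;0;1]
R(0,1)∈J1 [5;1;1]
L+ [6;1;1]
R(5,1)∈J1 [6;2;1]
C(2,4)∈J2 [6;2;2]
L+ [7;2;2]
R(2,1)∈J1 [7;3;2]
P(1,6)∈J1 [7;4;2]
L+ [8;4;2]
L+ [9;4;2]
PS(8,7)∈J2 [9;4;3]
C(5,8)∈J2 [9;4;4]
P(7,0)∈J1 [9;5;4]
L+ [10;5;4]
P(0,9)∈J1 [10;6;4]
mobility = 27 − 12 − 4 = 11

M = 11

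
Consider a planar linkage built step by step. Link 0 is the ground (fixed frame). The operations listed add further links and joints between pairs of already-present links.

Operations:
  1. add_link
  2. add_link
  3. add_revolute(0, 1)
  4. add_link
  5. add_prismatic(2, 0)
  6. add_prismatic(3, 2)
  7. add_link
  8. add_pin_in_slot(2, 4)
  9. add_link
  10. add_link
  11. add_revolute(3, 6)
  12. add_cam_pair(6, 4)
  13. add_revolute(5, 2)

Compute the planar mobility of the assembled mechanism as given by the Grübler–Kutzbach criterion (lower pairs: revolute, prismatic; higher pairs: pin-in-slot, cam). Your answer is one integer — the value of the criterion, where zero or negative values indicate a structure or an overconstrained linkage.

(L,J1,J2)=(1,0,0); link0 fixed
link1: (2,0,0)
link2: (3,0,0)
R 0-1 [J1]: (3,1,0)
link3: (4,1,0)
P 2-0 [J1]: (4,2,0)
P 3-2 [J1]: (4,3,0)
link4: (5,3,0)
PS 2-4 [J2]: (5,3,1)
link5: (6,3,1)
link6: (7,3,1)
R 3-6 [J1]: (7,4,1)
C 6-4 [J2]: (7,4,2)
R 5-2 [J1]: (7,5,2)
Grübler: 3·6 − 2·5 − 2 = 6

M = 6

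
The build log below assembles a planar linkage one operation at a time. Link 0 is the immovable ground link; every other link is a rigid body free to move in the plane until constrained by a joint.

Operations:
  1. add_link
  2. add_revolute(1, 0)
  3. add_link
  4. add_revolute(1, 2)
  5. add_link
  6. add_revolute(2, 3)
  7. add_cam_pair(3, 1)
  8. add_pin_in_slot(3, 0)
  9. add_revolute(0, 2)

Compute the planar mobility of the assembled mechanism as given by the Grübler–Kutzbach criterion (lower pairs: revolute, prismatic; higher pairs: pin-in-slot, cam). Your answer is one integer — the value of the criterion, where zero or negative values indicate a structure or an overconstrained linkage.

ground; <1,0,0>
#1 <2,0,0>
R:1↔0 J1 <2,1,0>
#2 <3,1,0>
R:1↔2 J1 <3,2,0>
#3 <4,2,0>
R:2↔3 J1 <4,3,0>
C:3↔1 J2 <4,3,1>
PS:3↔0 J2 <4,3,2>
R:0↔2 J1 <4,4,2>
3×3 − 2×4 − 1×2 = -1

M = -1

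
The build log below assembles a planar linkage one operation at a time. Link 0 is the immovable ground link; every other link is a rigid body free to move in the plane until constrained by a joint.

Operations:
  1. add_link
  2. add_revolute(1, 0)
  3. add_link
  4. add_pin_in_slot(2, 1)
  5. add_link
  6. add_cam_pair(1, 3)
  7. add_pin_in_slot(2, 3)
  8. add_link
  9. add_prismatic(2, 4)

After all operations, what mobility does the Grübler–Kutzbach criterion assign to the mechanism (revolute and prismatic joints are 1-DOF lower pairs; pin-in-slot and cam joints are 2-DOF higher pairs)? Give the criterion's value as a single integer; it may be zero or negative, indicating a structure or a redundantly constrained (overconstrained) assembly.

[1;0;0] (link 0 is ground)
L+ [2;0;0]
R(1,0)∈J1 [2;1;0]
L+ [3;1;0]
PS(2,1)∈J2 [3;1;1]
L+ [4;1;1]
C(1,3)∈J2 [4;1;2]
PS(2,3)∈J2 [4;1;3]
L+ [5;1;3]
P(2,4)∈J1 [5;2;3]
mobility = 12 − 4 − 3 = 5

M = 5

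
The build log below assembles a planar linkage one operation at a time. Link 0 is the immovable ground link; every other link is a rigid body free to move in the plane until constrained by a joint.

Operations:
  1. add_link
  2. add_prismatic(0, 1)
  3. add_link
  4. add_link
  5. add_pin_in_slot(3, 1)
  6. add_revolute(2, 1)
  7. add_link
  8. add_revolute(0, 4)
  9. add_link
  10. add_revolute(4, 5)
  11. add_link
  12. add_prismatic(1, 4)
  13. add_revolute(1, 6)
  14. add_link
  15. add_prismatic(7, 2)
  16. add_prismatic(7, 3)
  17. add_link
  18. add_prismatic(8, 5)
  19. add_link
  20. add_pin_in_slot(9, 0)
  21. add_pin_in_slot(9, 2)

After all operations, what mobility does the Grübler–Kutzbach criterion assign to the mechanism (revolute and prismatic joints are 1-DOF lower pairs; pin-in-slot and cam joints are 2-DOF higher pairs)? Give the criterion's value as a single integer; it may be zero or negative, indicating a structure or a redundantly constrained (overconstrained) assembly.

M = 6

[1;0;0] (link 0 is ground)
L+ [2;0;0]
P(0,1)∈J1 [2;1;0]
L+ [3;1;0]
L+ [4;1;0]
PS(3,1)∈J2 [4;1;1]
R(2,1)∈J1 [4;2;1]
L+ [5;2;1]
R(0,4)∈J1 [5;3;1]
L+ [6;3;1]
R(4,5)∈J1 [6;4;1]
L+ [7;4;1]
P(1,4)∈J1 [7;5;1]
R(1,6)∈J1 [7;6;1]
L+ [8;6;1]
P(7,2)∈J1 [8;7;1]
P(7,3)∈J1 [8;8;1]
L+ [9;8;1]
P(8,5)∈J1 [9;9;1]
L+ [10;9;1]
PS(9,0)∈J2 [10;9;2]
PS(9,2)∈J2 [10;9;3]
mobility = 27 − 18 − 3 = 6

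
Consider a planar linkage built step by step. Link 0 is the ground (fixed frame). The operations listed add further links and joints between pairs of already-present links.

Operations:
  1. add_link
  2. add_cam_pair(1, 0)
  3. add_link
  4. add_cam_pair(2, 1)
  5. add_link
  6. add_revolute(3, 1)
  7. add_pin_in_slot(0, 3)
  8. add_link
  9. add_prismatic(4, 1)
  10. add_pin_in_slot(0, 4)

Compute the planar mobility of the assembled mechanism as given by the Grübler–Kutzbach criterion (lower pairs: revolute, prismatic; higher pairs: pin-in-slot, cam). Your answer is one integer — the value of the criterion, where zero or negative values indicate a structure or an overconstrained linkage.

M = 4

L=1 J1=0 J2=0
add link → L=2 J1=0 J2=0
C@1,0 dof=2 J2 → L=2 J1=0 J2=1
add link → L=3 J1=0 J2=1
C@2,1 dof=2 J2 → L=3 J1=0 J2=2
add link → L=4 J1=0 J2=2
R@3,1 dof=1 J1 → L=4 J1=1 J2=2
PS@0,3 dof=2 J2 → L=4 J1=1 J2=3
add link → L=5 J1=1 J2=3
P@4,1 dof=1 J1 → L=5 J1=2 J2=3
PS@0,4 dof=2 J2 → L=5 J1=2 J2=4
M=3(L−1)−2J1−J2=3·4−2·2−4=4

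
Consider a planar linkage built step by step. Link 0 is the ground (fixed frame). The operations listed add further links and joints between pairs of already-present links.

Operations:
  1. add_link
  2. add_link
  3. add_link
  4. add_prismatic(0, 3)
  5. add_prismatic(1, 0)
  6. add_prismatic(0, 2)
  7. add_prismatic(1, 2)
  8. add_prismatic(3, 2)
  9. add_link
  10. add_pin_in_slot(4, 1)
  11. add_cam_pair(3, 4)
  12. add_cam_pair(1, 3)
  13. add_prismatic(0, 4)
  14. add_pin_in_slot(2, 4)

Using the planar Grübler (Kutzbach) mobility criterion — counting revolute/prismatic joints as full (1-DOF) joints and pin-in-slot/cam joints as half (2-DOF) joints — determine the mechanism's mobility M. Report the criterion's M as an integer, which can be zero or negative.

(L,J1,J2)=(1,0,0); link0 fixed
link1: (2,0,0)
link2: (3,0,0)
link3: (4,0,0)
P 0-3 [J1]: (4,1,0)
P 1-0 [J1]: (4,2,0)
P 0-2 [J1]: (4,3,0)
P 1-2 [J1]: (4,4,0)
P 3-2 [J1]: (4,5,0)
link4: (5,5,0)
PS 4-1 [J2]: (5,5,1)
C 3-4 [J2]: (5,5,2)
C 1-3 [J2]: (5,5,3)
P 0-4 [J1]: (5,6,3)
PS 2-4 [J2]: (5,6,4)
Grübler: 3·4 − 2·6 − 4 = -4

M = -4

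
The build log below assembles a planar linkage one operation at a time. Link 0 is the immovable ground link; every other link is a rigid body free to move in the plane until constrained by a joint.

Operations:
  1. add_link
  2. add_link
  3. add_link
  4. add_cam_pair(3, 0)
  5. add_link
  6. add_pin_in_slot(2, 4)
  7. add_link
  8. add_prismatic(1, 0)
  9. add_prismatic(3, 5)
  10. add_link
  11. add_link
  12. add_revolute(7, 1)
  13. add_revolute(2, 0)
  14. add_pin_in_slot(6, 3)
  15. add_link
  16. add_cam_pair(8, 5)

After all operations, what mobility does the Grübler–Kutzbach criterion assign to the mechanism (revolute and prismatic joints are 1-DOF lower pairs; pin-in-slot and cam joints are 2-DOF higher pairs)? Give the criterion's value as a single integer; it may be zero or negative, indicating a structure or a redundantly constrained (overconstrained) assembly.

M = 12

(L,J1,J2)=(1,0,0); link0 fixed
link1: (2,0,0)
link2: (3,0,0)
link3: (4,0,0)
C 3-0 [J2]: (4,0,1)
link4: (5,0,1)
PS 2-4 [J2]: (5,0,2)
link5: (6,0,2)
P 1-0 [J1]: (6,1,2)
P 3-5 [J1]: (6,2,2)
link6: (7,2,2)
link7: (8,2,2)
R 7-1 [J1]: (8,3,2)
R 2-0 [J1]: (8,4,2)
PS 6-3 [J2]: (8,4,3)
link8: (9,4,3)
C 8-5 [J2]: (9,4,4)
Grübler: 3·8 − 2·4 − 4 = 12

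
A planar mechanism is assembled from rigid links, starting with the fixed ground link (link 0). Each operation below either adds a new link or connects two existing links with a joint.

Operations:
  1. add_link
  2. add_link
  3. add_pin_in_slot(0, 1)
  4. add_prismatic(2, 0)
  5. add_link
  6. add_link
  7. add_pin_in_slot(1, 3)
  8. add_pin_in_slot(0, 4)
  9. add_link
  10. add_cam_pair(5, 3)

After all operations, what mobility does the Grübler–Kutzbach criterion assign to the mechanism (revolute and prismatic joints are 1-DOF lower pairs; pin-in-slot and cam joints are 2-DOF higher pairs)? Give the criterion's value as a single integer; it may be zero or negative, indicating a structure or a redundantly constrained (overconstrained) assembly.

[1;0;0] (link 0 is ground)
L+ [2;0;0]
L+ [3;0;0]
PS(0,1)∈J2 [3;0;1]
P(2,0)∈J1 [3;1;1]
L+ [4;1;1]
L+ [5;1;1]
PS(1,3)∈J2 [5;1;2]
PS(0,4)∈J2 [5;1;3]
L+ [6;1;3]
C(5,3)∈J2 [6;1;4]
mobility = 15 − 2 − 4 = 9

M = 9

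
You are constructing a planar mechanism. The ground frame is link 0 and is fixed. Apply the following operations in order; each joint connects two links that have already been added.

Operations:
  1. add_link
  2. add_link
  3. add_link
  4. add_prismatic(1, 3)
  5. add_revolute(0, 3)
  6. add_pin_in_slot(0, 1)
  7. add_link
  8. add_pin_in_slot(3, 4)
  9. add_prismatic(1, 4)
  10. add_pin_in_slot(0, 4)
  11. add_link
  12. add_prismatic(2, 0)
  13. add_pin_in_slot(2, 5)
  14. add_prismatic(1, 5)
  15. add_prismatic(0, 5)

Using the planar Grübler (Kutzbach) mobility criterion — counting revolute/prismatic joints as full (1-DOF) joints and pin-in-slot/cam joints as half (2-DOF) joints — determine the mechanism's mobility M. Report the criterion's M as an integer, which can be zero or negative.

M = -1

(L,J1,J2)=(1,0,0); link0 fixed
link1: (2,0,0)
link2: (3,0,0)
link3: (4,0,0)
P 1-3 [J1]: (4,1,0)
R 0-3 [J1]: (4,2,0)
PS 0-1 [J2]: (4,2,1)
link4: (5,2,1)
PS 3-4 [J2]: (5,2,2)
P 1-4 [J1]: (5,3,2)
PS 0-4 [J2]: (5,3,3)
link5: (6,3,3)
P 2-0 [J1]: (6,4,3)
PS 2-5 [J2]: (6,4,4)
P 1-5 [J1]: (6,5,4)
P 0-5 [J1]: (6,6,4)
Grübler: 3·5 − 2·6 − 4 = -1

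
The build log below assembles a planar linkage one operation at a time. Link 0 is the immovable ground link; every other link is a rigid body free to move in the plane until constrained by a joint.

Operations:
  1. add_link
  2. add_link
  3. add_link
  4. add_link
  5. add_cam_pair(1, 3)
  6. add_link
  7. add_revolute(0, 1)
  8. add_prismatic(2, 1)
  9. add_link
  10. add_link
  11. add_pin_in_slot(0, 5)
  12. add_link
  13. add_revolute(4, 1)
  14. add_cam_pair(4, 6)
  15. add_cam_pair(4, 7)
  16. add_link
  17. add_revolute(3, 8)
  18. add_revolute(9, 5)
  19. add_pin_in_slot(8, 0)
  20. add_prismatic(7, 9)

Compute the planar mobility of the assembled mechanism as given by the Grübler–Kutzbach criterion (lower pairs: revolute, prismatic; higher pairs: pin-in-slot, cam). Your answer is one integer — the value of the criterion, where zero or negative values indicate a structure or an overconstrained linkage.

M = 10

L=1 J1=0 J2=0
add link → L=2 J1=0 J2=0
add link → L=3 J1=0 J2=0
add link → L=4 J1=0 J2=0
add link → L=5 J1=0 J2=0
C@1,3 dof=2 J2 → L=5 J1=0 J2=1
add link → L=6 J1=0 J2=1
R@0,1 dof=1 J1 → L=6 J1=1 J2=1
P@2,1 dof=1 J1 → L=6 J1=2 J2=1
add link → L=7 J1=2 J2=1
add link → L=8 J1=2 J2=1
PS@0,5 dof=2 J2 → L=8 J1=2 J2=2
add link → L=9 J1=2 J2=2
R@4,1 dof=1 J1 → L=9 J1=3 J2=2
C@4,6 dof=2 J2 → L=9 J1=3 J2=3
C@4,7 dof=2 J2 → L=9 J1=3 J2=4
add link → L=10 J1=3 J2=4
R@3,8 dof=1 J1 → L=10 J1=4 J2=4
R@9,5 dof=1 J1 → L=10 J1=5 J2=4
PS@8,0 dof=2 J2 → L=10 J1=5 J2=5
P@7,9 dof=1 J1 → L=10 J1=6 J2=5
M=3(L−1)−2J1−J2=3·9−2·6−5=10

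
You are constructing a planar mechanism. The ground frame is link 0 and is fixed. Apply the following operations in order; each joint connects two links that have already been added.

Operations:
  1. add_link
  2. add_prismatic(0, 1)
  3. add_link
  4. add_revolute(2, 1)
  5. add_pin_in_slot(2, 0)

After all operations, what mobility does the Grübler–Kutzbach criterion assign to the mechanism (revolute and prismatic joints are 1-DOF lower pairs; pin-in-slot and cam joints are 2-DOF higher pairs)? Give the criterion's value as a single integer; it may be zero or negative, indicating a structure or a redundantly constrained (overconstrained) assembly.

M = 1

L=1 J1=0 J2=0
add link → L=2 J1=0 J2=0
P@0,1 dof=1 J1 → L=2 J1=1 J2=0
add link → L=3 J1=1 J2=0
R@2,1 dof=1 J1 → L=3 J1=2 J2=0
PS@2,0 dof=2 J2 → L=3 J1=2 J2=1
M=3(L−1)−2J1−J2=3·2−2·2−1=1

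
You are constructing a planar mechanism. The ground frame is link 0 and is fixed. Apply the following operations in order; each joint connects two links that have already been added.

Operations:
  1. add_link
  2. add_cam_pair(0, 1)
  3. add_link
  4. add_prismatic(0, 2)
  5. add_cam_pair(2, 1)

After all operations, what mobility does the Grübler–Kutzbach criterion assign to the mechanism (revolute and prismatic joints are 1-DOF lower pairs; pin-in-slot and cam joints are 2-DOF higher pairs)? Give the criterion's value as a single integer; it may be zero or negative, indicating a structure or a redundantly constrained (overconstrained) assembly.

M = 2

L=1 J1=0 J2=0
add link → L=2 J1=0 J2=0
C@0,1 dof=2 J2 → L=2 J1=0 J2=1
add link → L=3 J1=0 J2=1
P@0,2 dof=1 J1 → L=3 J1=1 J2=1
C@2,1 dof=2 J2 → L=3 J1=1 J2=2
M=3(L−1)−2J1−J2=3·2−2·1−2=2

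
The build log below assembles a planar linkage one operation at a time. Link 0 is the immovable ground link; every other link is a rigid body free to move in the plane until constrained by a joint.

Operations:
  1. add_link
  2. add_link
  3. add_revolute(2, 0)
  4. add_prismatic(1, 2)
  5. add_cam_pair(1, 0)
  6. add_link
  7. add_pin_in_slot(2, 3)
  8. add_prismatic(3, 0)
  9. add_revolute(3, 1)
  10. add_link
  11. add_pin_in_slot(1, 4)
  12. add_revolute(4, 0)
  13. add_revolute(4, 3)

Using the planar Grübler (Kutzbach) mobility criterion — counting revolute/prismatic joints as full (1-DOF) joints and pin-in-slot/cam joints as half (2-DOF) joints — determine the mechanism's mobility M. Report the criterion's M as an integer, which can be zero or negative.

M = -3

ground; <1,0,0>
#1 <2,0,0>
#2 <3,0,0>
R:2↔0 J1 <3,1,0>
P:1↔2 J1 <3,2,0>
C:1↔0 J2 <3,2,1>
#3 <4,2,1>
PS:2↔3 J2 <4,2,2>
P:3↔0 J1 <4,3,2>
R:3↔1 J1 <4,4,2>
#4 <5,4,2>
PS:1↔4 J2 <5,4,3>
R:4↔0 J1 <5,5,3>
R:4↔3 J1 <5,6,3>
3×4 − 2×6 − 1×3 = -3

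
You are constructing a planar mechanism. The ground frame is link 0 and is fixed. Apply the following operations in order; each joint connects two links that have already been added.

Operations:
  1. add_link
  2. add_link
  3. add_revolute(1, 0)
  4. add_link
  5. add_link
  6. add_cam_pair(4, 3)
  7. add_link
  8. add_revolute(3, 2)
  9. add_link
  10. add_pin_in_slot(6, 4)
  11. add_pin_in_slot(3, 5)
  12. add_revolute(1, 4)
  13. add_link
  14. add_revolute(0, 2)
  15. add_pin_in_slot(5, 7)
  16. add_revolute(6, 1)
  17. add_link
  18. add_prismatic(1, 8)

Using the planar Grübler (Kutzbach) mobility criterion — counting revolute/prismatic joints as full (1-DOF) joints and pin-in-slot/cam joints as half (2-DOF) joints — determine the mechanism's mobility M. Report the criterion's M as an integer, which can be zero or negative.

L=1 J1=0 J2=0
add link → L=2 J1=0 J2=0
add link → L=3 J1=0 J2=0
R@1,0 dof=1 J1 → L=3 J1=1 J2=0
add link → L=4 J1=1 J2=0
add link → L=5 J1=1 J2=0
C@4,3 dof=2 J2 → L=5 J1=1 J2=1
add link → L=6 J1=1 J2=1
R@3,2 dof=1 J1 → L=6 J1=2 J2=1
add link → L=7 J1=2 J2=1
PS@6,4 dof=2 J2 → L=7 J1=2 J2=2
PS@3,5 dof=2 J2 → L=7 J1=2 J2=3
R@1,4 dof=1 J1 → L=7 J1=3 J2=3
add link → L=8 J1=3 J2=3
R@0,2 dof=1 J1 → L=8 J1=4 J2=3
PS@5,7 dof=2 J2 → L=8 J1=4 J2=4
R@6,1 dof=1 J1 → L=8 J1=5 J2=4
add link → L=9 J1=5 J2=4
P@1,8 dof=1 J1 → L=9 J1=6 J2=4
M=3(L−1)−2J1−J2=3·8−2·6−4=8

M = 8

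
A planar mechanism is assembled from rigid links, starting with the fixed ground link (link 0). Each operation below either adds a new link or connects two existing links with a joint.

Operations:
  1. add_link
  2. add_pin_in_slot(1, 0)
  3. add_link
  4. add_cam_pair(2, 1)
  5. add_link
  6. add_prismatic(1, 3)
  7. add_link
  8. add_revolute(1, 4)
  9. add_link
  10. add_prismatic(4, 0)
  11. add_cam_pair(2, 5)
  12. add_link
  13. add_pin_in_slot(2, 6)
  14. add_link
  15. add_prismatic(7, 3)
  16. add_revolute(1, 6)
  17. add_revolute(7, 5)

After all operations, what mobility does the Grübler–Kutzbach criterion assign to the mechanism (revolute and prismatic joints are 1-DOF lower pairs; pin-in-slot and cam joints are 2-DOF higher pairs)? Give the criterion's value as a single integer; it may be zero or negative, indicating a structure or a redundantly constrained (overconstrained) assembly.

L=1 J1=0 J2=0
add link → L=2 J1=0 J2=0
PS@1,0 dof=2 J2 → L=2 J1=0 J2=1
add link → L=3 J1=0 J2=1
C@2,1 dof=2 J2 → L=3 J1=0 J2=2
add link → L=4 J1=0 J2=2
P@1,3 dof=1 J1 → L=4 J1=1 J2=2
add link → L=5 J1=1 J2=2
R@1,4 dof=1 J1 → L=5 J1=2 J2=2
add link → L=6 J1=2 J2=2
P@4,0 dof=1 J1 → L=6 J1=3 J2=2
C@2,5 dof=2 J2 → L=6 J1=3 J2=3
add link → L=7 J1=3 J2=3
PS@2,6 dof=2 J2 → L=7 J1=3 J2=4
add link → L=8 J1=3 J2=4
P@7,3 dof=1 J1 → L=8 J1=4 J2=4
R@1,6 dof=1 J1 → L=8 J1=5 J2=4
R@7,5 dof=1 J1 → L=8 J1=6 J2=4
M=3(L−1)−2J1−J2=3·7−2·6−4=5

M = 5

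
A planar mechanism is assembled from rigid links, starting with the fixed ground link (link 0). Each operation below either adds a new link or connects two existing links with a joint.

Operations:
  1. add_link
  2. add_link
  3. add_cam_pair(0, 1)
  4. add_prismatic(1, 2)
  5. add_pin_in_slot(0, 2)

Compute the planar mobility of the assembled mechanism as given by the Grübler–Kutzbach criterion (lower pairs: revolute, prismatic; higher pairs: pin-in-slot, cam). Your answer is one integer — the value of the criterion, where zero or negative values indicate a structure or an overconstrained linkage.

M = 2

L=1 J1=0 J2=0
add link → L=2 J1=0 J2=0
add link → L=3 J1=0 J2=0
C@0,1 dof=2 J2 → L=3 J1=0 J2=1
P@1,2 dof=1 J1 → L=3 J1=1 J2=1
PS@0,2 dof=2 J2 → L=3 J1=1 J2=2
M=3(L−1)−2J1−J2=3·2−2·1−2=2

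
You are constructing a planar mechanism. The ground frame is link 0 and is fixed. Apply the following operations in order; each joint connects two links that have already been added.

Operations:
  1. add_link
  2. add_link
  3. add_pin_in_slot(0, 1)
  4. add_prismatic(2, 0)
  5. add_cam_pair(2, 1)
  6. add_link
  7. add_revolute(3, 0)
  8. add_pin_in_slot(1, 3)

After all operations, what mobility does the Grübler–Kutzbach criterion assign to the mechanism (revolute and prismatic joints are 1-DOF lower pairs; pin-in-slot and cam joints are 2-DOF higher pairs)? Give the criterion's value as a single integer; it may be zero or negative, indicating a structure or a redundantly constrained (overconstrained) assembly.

(L,J1,J2)=(1,0,0); link0 fixed
link1: (2,0,0)
link2: (3,0,0)
PS 0-1 [J2]: (3,0,1)
P 2-0 [J1]: (3,1,1)
C 2-1 [J2]: (3,1,2)
link3: (4,1,2)
R 3-0 [J1]: (4,2,2)
PS 1-3 [J2]: (4,2,3)
Grübler: 3·3 − 2·2 − 3 = 2

M = 2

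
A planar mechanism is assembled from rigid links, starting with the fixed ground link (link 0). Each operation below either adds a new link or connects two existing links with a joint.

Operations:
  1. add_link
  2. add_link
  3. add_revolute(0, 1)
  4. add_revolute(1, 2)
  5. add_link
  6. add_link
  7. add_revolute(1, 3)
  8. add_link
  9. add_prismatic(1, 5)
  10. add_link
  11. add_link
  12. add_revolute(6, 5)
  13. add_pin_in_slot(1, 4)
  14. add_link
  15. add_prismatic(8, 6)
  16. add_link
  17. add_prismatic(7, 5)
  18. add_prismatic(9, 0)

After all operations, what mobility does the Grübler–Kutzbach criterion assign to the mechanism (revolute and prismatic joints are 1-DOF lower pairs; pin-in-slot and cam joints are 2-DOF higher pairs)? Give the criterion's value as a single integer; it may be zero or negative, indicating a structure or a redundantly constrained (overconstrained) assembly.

ground; <1,0,0>
#1 <2,0,0>
#2 <3,0,0>
R:0↔1 J1 <3,1,0>
R:1↔2 J1 <3,2,0>
#3 <4,2,0>
#4 <5,2,0>
R:1↔3 J1 <5,3,0>
#5 <6,3,0>
P:1↔5 J1 <6,4,0>
#6 <7,4,0>
#7 <8,4,0>
R:6↔5 J1 <8,5,0>
PS:1↔4 J2 <8,5,1>
#8 <9,5,1>
P:8↔6 J1 <9,6,1>
#9 <10,6,1>
P:7↔5 J1 <10,7,1>
P:9↔0 J1 <10,8,1>
3×9 − 2×8 − 1×1 = 10

M = 10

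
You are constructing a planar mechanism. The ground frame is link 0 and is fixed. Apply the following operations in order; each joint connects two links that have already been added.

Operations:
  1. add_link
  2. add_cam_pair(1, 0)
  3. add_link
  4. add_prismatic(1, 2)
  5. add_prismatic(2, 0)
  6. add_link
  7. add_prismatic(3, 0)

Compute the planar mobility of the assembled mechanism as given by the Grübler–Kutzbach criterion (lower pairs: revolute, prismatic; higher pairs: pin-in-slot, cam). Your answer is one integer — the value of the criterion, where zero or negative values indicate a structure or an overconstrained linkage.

ground; <1,0,0>
#1 <2,0,0>
C:1↔0 J2 <2,0,1>
#2 <3,0,1>
P:1↔2 J1 <3,1,1>
P:2↔0 J1 <3,2,1>
#3 <4,2,1>
P:3↔0 J1 <4,3,1>
3×3 − 2×3 − 1×1 = 2

M = 2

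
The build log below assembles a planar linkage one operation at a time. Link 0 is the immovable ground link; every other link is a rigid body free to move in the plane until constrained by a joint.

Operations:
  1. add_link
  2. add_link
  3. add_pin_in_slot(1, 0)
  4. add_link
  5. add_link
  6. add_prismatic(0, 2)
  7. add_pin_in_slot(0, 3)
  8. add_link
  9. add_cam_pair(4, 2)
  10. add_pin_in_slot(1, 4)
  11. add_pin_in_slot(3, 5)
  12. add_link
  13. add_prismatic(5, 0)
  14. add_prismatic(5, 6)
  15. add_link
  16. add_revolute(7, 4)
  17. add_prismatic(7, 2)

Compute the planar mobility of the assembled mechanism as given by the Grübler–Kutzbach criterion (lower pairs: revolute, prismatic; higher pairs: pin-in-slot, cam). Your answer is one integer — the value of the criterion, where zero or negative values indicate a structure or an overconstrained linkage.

link 0 = ground. State L|J1|J2 = 1|0|0
+link1  2|0|0
+link2  3|0|0
PS(1,0) f=2→J2  3|0|1
+link3  4|0|1
+link4  5|0|1
P(0,2) f=1→J1  5|1|1
PS(0,3) f=2→J2  5|1|2
+link5  6|1|2
C(4,2) f=2→J2  6|1|3
PS(1,4) f=2→J2  6|1|4
PS(3,5) f=2→J2  6|1|5
+link6  7|1|5
P(5,0) f=1→J1  7|2|5
P(5,6) f=1→J1  7|3|5
+link7  8|3|5
R(7,4) f=1→J1  8|4|5
P(7,2) f=1→J1  8|5|5
M = 3(8−1)−2·5−5 = 21−10−5 = 6

M = 6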